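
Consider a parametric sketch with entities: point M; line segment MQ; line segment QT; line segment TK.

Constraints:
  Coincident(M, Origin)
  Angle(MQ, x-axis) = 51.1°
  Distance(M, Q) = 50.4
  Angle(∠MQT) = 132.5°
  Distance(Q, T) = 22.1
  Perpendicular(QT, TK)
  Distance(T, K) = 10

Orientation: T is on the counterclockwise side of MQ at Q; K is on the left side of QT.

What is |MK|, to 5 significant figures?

62.373

∠MQT = 132.5°, so QT runs at 51.1° + (180° − 132.5°) = 98.600° from the x-axis; with |QT| = 22.1, T = Q + 22.1·(cos 98.600°, sin 98.600°) = (28.345, 61.075). The perpendicularity gives TK at right angles to QT; with |TK| = 10.0 on the left of QT, K = T + 10.0·(-0.98876, -0.14954) = (18.457, 59.580). Then |MK| = |K − M| = 62.373.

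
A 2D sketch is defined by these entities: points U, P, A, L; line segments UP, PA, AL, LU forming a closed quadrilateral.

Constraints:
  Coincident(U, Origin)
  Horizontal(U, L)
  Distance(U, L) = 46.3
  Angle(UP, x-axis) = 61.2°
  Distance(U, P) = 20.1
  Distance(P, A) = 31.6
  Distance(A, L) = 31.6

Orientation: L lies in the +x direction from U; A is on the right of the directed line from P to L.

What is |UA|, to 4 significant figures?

21.80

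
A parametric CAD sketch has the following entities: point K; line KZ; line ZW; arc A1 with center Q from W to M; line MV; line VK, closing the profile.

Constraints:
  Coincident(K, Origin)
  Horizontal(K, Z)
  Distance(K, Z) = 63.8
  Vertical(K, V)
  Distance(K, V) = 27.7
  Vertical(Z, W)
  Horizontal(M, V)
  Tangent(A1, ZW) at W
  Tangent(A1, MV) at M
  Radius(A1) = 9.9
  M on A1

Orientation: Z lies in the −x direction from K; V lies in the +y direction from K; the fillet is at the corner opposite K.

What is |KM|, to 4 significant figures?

60.60

K is at the origin; KZ is horizontal with |KZ| = 63.8 and Z on the −x side, so Z = (-63.80, 0.000). K and V share the same x with |KV| = 27.7 and V on the +y side, so V = (0.000, 27.70). The virtual corner opposite K is at (-63.80, 27.70). The tangent condition forces QW to be normal to ZW and the tangent condition forces QM to be normal to MV, with radius 9.9, so the center Q sits 9.9 in from both sides at Q = (-53.90, 17.80). That places the tangent points at W = (-63.80, 17.80) on ZW and M = (-53.90, 27.70) on MV. Then |KM| = |M − K| = 60.60.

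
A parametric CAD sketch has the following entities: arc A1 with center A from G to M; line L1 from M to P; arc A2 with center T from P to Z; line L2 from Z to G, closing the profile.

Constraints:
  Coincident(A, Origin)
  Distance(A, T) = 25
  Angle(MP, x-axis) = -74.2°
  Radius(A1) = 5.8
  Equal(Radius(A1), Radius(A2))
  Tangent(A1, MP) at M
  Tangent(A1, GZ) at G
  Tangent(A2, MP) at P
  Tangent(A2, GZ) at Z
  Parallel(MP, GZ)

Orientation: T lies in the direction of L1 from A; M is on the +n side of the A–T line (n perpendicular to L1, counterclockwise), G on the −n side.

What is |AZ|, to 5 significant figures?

25.664

Tangency of A1 to both parallel lines with radius 5.8 puts M and G at A ± 5.8·n: M = (5.5809, 1.5792), G = (-5.5809, -1.5792). Equal radii place P and Z the same way about T: P = T + 5.8·n = (12.388, -22.476), Z = T − 5.8·n = (1.2261, -25.635). Then |AZ| = |Z − A| = 25.664.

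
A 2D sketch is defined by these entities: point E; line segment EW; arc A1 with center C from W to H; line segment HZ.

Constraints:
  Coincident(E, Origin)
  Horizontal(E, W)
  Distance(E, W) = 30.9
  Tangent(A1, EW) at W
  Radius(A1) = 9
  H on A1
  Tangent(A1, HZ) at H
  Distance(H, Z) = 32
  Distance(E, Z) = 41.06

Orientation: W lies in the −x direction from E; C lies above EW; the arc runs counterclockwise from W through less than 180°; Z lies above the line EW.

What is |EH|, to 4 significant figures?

23.21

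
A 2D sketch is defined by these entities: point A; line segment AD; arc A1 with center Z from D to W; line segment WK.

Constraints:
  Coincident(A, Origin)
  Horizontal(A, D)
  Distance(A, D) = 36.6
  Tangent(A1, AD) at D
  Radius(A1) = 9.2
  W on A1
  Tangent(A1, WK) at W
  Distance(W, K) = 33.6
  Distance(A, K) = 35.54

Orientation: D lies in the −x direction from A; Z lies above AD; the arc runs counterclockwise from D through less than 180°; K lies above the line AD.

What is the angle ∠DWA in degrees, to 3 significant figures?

141°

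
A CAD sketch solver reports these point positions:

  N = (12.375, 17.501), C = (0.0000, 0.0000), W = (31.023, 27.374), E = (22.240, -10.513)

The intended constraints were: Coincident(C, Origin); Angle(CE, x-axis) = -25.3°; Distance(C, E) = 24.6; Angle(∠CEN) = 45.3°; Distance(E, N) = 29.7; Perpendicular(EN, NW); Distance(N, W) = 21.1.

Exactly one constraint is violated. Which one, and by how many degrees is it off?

Perpendicular(EN, NW) — off by 8.50°.

C = (0.00, 0.00) ✓; CE at -25.30° ✓; |CE| = 24.60 ✓; ∠CEN = 45.30° ✓; |EN| = 29.70 ✓; ∠(EN, NW) = 81.50° ✗; |NW| = 21.10 ✓.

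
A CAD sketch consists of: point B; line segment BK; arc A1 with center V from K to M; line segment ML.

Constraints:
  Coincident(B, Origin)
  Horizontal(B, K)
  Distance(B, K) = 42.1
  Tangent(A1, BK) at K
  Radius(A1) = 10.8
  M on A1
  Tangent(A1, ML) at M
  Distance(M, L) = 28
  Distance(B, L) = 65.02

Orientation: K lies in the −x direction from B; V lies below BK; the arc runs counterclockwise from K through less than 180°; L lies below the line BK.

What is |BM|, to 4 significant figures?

54.06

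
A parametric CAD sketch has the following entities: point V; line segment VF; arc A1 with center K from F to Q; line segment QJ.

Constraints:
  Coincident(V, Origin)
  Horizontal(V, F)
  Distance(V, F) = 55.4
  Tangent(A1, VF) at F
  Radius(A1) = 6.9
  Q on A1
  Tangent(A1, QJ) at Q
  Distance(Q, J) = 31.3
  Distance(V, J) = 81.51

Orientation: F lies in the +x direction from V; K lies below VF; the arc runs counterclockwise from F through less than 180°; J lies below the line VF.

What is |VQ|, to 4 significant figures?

52.36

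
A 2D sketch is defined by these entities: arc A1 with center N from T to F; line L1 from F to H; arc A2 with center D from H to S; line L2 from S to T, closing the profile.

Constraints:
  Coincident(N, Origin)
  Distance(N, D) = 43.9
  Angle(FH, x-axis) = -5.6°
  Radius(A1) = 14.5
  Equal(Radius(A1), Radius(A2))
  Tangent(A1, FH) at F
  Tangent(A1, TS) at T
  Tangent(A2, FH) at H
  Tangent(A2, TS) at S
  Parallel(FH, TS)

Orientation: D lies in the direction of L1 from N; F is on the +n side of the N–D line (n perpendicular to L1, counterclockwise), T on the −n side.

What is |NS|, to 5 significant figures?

46.233

The slot axis is L1's direction at -5.6°, so u = (cos -5.6°, sin -5.6°) = (0.99523, -0.097583) and n = (−sin -5.6°, cos -5.6°) = (0.097583, 0.99523). N is at the origin and D lies 43.9 along u from N, so D = 43.9·u = (43.690, -4.2839). Tangency of A1 to both parallel lines with radius 14.5 puts F and T at N ± 14.5·n: F = (1.4150, 14.431), T = (-1.4150, -14.431). Equal radii place H and S the same way about D: H = D + 14.5·n = (45.105, 10.147), S = D − 14.5·n = (42.276, -18.715). Then |NS| = |S − N| = 46.233.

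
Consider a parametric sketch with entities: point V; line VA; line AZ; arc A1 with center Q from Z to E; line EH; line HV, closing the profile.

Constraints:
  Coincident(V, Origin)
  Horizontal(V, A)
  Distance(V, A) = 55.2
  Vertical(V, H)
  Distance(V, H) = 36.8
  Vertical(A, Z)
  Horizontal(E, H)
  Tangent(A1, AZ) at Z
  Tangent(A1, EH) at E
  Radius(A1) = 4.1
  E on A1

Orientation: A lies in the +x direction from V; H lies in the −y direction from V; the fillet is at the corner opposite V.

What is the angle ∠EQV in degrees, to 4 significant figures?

122.6°

V is at the origin; VA is horizontal with |VA| = 55.2 and A on the +x side, so A = (55.20, 0.000). V and H share the same x with |VH| = 36.8 and H on the −y side, so H = (0.000, -36.80). The virtual corner opposite V is at (55.20, -36.80). The tangent condition forces QZ to be normal to AZ and since A1 is tangent to EH there, QE ⟂ EH, with radius 4.1, so the center Q sits 4.1 in from both sides at Q = (51.10, -32.70). That places the tangent points at Z = (55.20, -32.70) on AZ and E = (51.10, -36.80) on EH. Then cos ∠EQV = QE·QV / (|QE||QV|), giving 122.6°.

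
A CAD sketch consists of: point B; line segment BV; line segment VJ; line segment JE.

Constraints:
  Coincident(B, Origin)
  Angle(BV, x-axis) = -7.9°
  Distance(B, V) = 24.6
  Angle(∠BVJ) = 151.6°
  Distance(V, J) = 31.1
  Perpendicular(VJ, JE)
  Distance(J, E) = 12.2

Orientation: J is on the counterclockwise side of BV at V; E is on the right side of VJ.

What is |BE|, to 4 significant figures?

57.90

B is at the origin; BV runs at -7.9° with length 24.6, so V = 24.6·(cos -7.9°, sin -7.9°) = (24.37, -3.381). ∠BVJ = 151.6°, so VJ runs at -7.9° + (180° − 151.6°) = 20.50° from the x-axis; with |VJ| = 31.1, J = V + 31.1·(cos 20.50°, sin 20.50°) = (53.50, 7.510). VJ is perpendicular to JE; with |JE| = 12.2 on the right of VJ, E = J + 12.2·(0.3502, -0.9367) = (57.77, -3.917). Then |BE| = |E − B| = 57.90.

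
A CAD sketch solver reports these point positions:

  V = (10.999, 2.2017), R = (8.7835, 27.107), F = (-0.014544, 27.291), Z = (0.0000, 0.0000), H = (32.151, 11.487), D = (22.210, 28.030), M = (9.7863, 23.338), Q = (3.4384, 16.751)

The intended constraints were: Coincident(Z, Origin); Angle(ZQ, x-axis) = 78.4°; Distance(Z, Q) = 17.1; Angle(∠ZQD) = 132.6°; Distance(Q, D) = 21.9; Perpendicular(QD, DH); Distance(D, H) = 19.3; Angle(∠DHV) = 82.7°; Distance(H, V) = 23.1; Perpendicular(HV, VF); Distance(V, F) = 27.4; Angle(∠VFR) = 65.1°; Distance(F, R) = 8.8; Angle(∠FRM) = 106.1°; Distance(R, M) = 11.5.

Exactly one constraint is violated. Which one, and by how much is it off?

Distance(R, M) = 11.5 — off by 7.60.

Z = (0.00, 0.00) ✓; ZQ at 78.40° ✓; |ZQ| = 17.10 ✓; ∠ZQD = 132.6° ✓; |QD| = 21.90 ✓; ∠(QD, DH) = 90.00° ✓; |DH| = 19.30 ✓; ∠DHV = 82.70° ✓; |HV| = 23.10 ✓; ∠(HV, VF) = 90.00° ✓; |VF| = 27.40 ✓; ∠VFR = 65.10° ✓; |FR| = 8.800 ✓; ∠FRM = 106.1° ✓; |RM| = 3.900 ✗.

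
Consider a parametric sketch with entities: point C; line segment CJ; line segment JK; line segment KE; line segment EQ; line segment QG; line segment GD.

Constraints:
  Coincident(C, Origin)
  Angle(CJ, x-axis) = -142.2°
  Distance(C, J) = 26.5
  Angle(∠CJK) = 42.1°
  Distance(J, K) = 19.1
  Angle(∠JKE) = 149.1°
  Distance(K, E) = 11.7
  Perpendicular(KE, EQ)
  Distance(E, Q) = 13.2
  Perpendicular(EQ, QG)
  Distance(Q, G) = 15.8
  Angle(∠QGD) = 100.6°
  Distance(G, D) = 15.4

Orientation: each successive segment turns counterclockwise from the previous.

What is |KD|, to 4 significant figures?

7.198

C is at the origin; CJ runs at -142.2° with length 26.5, so J = (-20.94, -16.24). ∠CJK = 42.1° gives JK at -4.300° from the x-axis; with |JK| = 19.1, K = (-1.893, -17.67). ∠JKE = 149.1° gives KE at 26.60° from the x-axis; with |KE| = 11.7, E = (8.569, -12.44). KE ⟂ EQ, so EQ runs at 116.6°; with |EQ| = 13.2, Q = (2.658, -0.6325). EQ is perpendicular to QG, so QG runs at -153.4°; with |QG| = 15.8, G = (-11.47, -7.707). ∠QGD = 100.6° gives GD at -74.00° from the x-axis; with |GD| = 15.4, D = (-7.225, -22.51). Then |KD| = |D − K| = 7.198.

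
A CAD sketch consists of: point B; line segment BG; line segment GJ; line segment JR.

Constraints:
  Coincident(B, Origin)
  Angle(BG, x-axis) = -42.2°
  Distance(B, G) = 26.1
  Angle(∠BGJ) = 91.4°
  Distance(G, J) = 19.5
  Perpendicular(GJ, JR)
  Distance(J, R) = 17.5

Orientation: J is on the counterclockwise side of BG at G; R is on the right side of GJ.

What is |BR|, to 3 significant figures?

48.0

B is at the origin; BG runs at -42.2° with length 26.1, so G = 26.1·(cos -42.2°, sin -42.2°) = (19.3, -17.5). ∠BGJ = 91.4°, so GJ runs at -42.2° + (180° − 91.4°) = 46.4° from the x-axis; with |GJ| = 19.5, J = G + 19.5·(cos 46.4°, sin 46.4°) = (32.8, -3.41). GJ ⟂ JR; with |JR| = 17.5 on the right of GJ, R = J + 17.5·(0.724, -0.690) = (45.5, -15.5). Then |BR| = |R − B| = 48.0.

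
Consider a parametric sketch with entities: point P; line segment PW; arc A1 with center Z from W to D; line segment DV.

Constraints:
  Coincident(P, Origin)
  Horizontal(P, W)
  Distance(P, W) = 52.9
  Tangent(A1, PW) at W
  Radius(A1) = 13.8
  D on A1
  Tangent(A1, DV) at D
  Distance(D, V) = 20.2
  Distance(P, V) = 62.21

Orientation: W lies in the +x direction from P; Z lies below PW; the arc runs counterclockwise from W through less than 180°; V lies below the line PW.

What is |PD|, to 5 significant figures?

45.059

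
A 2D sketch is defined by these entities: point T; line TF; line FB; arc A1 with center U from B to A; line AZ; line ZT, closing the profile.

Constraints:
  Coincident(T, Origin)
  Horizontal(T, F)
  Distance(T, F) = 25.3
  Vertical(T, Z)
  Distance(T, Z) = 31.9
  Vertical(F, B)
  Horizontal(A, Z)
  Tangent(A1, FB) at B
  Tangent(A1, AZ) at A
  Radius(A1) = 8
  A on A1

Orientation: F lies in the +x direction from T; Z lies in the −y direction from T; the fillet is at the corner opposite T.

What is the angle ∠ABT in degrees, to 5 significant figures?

88.370°

The virtual corner opposite T is at (25.300, -31.900). Since A1 is tangent to FB there, UB ⟂ FB and tangency of A1 to AZ means the radius UA is perpendicular to AZ, with radius 8.0, so the center U sits 8.0 in from both sides at U = (17.300, -23.900). That places the tangent points at B = (25.300, -23.900) on FB and A = (17.300, -31.900) on AZ. Then cos ∠ABT = BA·BT / (|BA||BT|), giving 88.370°.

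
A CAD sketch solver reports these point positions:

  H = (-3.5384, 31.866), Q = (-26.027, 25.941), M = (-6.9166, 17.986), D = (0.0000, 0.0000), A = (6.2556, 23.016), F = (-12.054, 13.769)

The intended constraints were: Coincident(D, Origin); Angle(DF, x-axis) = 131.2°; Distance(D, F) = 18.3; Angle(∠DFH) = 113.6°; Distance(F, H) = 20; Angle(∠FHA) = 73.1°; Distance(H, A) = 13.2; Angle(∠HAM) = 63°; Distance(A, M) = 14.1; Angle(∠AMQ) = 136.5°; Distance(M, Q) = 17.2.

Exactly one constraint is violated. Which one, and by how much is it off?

Distance(M, Q) = 17.2 — off by 3.50.

D = (0.00, 0.00) ✓; DF at 131.2° ✓; |DF| = 18.30 ✓; ∠DFH = 113.6° ✓; |FH| = 20.00 ✓; ∠FHA = 73.10° ✓; |HA| = 13.20 ✓; ∠HAM = 63.00° ✓; |AM| = 14.10 ✓; ∠AMQ = 136.5° ✓; |MQ| = 20.70 ✗.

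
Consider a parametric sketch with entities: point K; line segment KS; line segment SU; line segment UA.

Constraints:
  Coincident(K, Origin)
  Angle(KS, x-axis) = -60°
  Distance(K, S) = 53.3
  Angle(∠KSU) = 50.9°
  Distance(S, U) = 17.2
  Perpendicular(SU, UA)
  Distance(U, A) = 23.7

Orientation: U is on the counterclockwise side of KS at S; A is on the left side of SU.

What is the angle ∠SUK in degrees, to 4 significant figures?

111.6°

K is at the origin; KS runs at -60.0° with length 53.3, so S = 53.3·(cos -60.0°, sin -60.0°) = (26.65, -46.16). ∠KSU = 50.9°, so SU runs at -60.0° + (180° − 50.9°) = 69.10° from the x-axis; with |SU| = 17.2, U = S + 17.2·(cos 69.10°, sin 69.10°) = (32.79, -30.09). Then cos ∠SUK = US·UK / (|US||UK|), giving 111.6°.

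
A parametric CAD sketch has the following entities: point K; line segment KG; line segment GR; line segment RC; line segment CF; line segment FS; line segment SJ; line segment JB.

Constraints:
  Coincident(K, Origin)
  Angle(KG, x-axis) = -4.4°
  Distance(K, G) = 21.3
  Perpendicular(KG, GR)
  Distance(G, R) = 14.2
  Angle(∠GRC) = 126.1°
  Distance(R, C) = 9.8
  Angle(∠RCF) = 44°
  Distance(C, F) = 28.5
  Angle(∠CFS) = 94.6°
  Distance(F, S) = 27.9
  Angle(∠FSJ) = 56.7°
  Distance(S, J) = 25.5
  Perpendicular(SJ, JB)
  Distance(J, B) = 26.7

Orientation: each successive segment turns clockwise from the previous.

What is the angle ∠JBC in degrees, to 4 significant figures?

40.96°

∠FSJ = 56.7° gives SJ at -133.0° from the x-axis; with |SJ| = 25.5, J = (28.96, -16.68). The perpendicularity gives JB at right angles to SJ, so JB runs at 137.0°; with |JB| = 26.7, B = (9.432, 1.534). Then cos ∠JBC = BJ·BC / (|BJ||BC|), giving 40.96°.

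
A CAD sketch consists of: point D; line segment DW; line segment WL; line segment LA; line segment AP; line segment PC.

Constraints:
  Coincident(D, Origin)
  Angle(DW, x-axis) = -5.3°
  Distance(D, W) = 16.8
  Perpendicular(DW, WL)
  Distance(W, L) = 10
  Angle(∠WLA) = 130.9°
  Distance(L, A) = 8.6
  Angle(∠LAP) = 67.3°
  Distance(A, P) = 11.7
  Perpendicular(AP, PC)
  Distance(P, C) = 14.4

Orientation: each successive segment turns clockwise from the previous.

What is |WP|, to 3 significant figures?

11.1

D is at the origin; DW runs at -5.3° with length 16.8, so W = (16.7, -1.55). DW is perpendicular to WL, so WL runs at -95.3°; with |WL| = 10.0, L = (15.8, -11.5). ∠WLA = 130.9° gives LA at -144° from the x-axis; with |LA| = 8.6, A = (8.81, -16.5). ∠LAP = 67.3° gives AP at 103° from the x-axis; with |AP| = 11.7, P = (6.20, -5.11). Then |WP| = |P − W| = 11.1.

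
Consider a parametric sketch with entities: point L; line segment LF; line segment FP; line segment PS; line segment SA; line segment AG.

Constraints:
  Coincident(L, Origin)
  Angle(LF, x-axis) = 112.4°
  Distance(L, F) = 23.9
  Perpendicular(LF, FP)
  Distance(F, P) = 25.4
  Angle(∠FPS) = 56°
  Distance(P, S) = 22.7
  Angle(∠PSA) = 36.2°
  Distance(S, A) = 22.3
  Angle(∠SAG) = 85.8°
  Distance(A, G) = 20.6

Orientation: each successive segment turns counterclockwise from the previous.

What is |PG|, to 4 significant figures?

7.554

L is at the origin; LF runs at 112.4° with length 23.9, so F = (-9.108, 22.10). LF ⟂ FP, so FP runs at -157.6°; with |FP| = 25.4, P = (-32.59, 12.42). ∠FPS = 56.0° gives PS at -33.60° from the x-axis; with |PS| = 22.7, S = (-13.68, -0.1445). ∠PSA = 36.2° gives SA at 110.2° from the x-axis; with |SA| = 22.3, A = (-21.38, 20.78). ∠SAG = 85.8° gives AG at -155.6° from the x-axis; with |AG| = 20.6, G = (-40.14, 12.27). Then |PG| = |G − P| = 7.554.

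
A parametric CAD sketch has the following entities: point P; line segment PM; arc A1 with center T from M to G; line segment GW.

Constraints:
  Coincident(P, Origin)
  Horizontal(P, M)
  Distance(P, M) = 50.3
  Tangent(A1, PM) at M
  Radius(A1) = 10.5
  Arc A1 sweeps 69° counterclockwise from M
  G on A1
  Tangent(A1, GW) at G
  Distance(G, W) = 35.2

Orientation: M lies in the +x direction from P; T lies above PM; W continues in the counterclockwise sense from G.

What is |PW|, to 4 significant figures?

82.80

On A1, M sits at bearing -90° from T; a 69° counterclockwise sweep puts G at bearing -21°, so G = T + 10.5·(cos -21°, sin -21°) = (60.10, 6.737). A1 meets GW tangentially, so TG is at right angles to GW, so GW runs along (−sin -21°, cos -21°); with |GW| = 35.2, W = (72.72, 39.60). Then |PW| = |W − P| = 82.80.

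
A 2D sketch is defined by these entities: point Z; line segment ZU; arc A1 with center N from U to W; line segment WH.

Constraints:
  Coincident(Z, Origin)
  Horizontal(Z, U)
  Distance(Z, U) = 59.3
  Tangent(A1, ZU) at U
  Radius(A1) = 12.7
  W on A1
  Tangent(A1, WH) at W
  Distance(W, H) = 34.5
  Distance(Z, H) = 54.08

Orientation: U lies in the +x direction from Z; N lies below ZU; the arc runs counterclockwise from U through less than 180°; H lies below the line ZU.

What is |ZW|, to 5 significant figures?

48.099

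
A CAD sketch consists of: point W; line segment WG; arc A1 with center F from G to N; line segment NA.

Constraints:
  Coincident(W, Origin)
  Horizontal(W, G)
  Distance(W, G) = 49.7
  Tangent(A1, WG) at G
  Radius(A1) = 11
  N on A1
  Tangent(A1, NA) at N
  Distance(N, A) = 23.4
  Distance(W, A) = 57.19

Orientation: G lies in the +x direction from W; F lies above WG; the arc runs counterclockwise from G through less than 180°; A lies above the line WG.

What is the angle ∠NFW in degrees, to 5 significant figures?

155.06°

W is at the origin; W and G share the same y with |WG| = 49.7 and G on the +x side, so G = (49.700, 0.0000). The tangent condition forces FG to be normal to WG, so F = G + (0, 11) = (49.700, 11.000). Since FN ⟂ NA (tangency), |FA| = √(11.0² + 23.4²) = 25.857 regardless of where N sits on A1. So A lies on both circle(W, 57.19) and circle(F, 25.857); the above-WG intersection is A = (44.218, 36.269). N is the foot of the tangent from A: N = (58.437, 17.684).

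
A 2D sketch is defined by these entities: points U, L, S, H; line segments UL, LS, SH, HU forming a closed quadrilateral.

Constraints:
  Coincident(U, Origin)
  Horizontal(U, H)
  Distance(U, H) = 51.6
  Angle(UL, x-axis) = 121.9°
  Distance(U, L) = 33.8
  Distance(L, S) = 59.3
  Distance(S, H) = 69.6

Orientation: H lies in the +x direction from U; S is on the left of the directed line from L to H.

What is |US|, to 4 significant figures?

71.58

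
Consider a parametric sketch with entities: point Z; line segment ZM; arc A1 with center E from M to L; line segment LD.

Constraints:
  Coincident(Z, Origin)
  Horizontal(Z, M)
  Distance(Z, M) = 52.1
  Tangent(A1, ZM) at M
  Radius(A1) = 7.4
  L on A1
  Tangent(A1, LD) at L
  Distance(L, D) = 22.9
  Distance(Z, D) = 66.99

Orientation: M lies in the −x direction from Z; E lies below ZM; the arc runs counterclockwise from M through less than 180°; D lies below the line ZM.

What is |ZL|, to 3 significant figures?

59.9

Checks: |ZM| = 52.10 ✓; |EL| = 7.400 ✓; ∠(EL, LD) = 90.00° ✓; |LD| = 22.90 ✓; |ZD| = 66.99 ✓.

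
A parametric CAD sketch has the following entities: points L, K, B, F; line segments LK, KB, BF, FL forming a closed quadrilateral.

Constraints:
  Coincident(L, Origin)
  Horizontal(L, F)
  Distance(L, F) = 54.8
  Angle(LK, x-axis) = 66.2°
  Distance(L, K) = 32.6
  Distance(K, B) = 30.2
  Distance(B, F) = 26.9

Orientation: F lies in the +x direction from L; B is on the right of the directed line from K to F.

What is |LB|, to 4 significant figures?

28.37

L is at the origin; L and F share the same y with |LF| = 54.8 and F in +x, so F = (54.8, 0). LK runs at 66.2° with |LK| = 32.6, so K = (13.16, 29.83). B is determined by |KB| = 30.2 and |BF| = 26.9 together: it lies at the intersection of circle(K, 30.2) and circle(F, 26.9). With |KF| = 51.22, the foot of the radical line on KF is 27.45 from K and the perpendicular offset is √(30.2² − 27.45²) = 12.59. Taking the right-of-KF solution: B = (28.14, 3.609).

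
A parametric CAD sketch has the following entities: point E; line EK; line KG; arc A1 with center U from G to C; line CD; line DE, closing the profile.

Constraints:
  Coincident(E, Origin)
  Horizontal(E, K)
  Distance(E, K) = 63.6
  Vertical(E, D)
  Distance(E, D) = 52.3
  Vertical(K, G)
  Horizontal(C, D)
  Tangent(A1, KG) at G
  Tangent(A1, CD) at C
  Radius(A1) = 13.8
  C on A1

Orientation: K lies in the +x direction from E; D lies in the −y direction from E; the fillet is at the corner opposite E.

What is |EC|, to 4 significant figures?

72.22

The virtual corner opposite E is at (63.60, -52.30). A1 meets KG tangentially, so UG is at right angles to KG and A1 meets CD tangentially, so UC is at right angles to CD, with radius 13.8, so the center U sits 13.8 in from both sides at U = (49.80, -38.50). That places the tangent points at G = (63.60, -38.50) on KG and C = (49.80, -52.30) on CD. Then |EC| = |C − E| = 72.22.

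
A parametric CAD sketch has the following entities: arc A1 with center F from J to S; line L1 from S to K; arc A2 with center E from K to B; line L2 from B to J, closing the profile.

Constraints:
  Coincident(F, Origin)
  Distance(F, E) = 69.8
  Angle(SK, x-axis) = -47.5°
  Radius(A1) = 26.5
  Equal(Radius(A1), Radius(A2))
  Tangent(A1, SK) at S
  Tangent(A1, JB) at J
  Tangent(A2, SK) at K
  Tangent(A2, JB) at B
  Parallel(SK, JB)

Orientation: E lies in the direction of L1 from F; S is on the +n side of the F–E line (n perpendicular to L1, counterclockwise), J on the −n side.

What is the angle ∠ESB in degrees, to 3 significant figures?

16.4°

Tangency of A1 to both parallel lines with radius 26.5 puts S and J at F ± 26.5·n: S = (19.5, 17.9), J = (-19.5, -17.9). Equal radii place K and B the same way about E: K = E + 26.5·n = (66.7, -33.6), B = E − 26.5·n = (27.6, -69.4). Then cos ∠ESB = SE·SB / (|SE||SB|), giving 16.4°.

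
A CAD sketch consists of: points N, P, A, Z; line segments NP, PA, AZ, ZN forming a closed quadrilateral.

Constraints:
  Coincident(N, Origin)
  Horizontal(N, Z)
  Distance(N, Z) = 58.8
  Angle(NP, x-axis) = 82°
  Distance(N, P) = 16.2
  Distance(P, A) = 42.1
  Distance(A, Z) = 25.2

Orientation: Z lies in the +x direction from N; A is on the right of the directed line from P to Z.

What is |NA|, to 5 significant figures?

36.856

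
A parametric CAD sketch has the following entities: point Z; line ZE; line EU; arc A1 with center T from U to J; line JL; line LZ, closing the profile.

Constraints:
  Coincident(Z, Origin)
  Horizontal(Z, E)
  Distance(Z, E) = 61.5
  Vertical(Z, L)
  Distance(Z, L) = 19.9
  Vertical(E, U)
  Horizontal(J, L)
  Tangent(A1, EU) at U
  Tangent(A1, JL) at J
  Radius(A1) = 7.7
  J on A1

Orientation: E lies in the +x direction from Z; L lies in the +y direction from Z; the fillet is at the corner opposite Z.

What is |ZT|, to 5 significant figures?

55.166

ZL is vertical with |ZL| = 19.9 and L on the +y side, so L = (0.0000, 19.900). The virtual corner opposite Z is at (61.500, 19.900). Since A1 is tangent to EU there, TU ⟂ EU and the tangent condition forces TJ to be normal to JL, with radius 7.7, so the center T sits 7.7 in from both sides at T = (53.800, 12.200). Then |ZT| = |T − Z| = 55.166.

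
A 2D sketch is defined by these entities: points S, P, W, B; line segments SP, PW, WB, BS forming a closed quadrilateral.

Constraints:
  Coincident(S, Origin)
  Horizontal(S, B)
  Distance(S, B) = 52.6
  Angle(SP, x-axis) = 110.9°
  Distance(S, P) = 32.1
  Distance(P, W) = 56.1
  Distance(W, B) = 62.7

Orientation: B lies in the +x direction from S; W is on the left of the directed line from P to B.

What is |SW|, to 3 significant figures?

70.1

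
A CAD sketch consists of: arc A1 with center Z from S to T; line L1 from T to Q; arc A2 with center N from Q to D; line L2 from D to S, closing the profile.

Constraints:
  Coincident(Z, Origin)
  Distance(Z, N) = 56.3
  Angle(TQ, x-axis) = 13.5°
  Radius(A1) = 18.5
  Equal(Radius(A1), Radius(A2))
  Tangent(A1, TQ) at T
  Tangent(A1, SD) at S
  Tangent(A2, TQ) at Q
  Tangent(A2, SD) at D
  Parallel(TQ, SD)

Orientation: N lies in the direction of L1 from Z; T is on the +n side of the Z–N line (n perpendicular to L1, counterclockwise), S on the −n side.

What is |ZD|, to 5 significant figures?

59.262

The slot axis is L1's direction at 13.5°, so u = (cos 13.5°, sin 13.5°) = (0.97237, 0.23345) and n = (−sin 13.5°, cos 13.5°) = (-0.23345, 0.97237). Z is at the origin and N lies 56.3 along u from Z, so N = 56.3·u = (54.744, 13.143). Tangency of A1 to both parallel lines with radius 18.5 puts T and S at Z ± 18.5·n: T = (-4.3187, 17.989), S = (4.3187, -17.989). Equal radii place Q and D the same way about N: Q = N + 18.5·n = (50.426, 31.132), D = N − 18.5·n = (59.063, -4.8459). Then |ZD| = |D − Z| = 59.262.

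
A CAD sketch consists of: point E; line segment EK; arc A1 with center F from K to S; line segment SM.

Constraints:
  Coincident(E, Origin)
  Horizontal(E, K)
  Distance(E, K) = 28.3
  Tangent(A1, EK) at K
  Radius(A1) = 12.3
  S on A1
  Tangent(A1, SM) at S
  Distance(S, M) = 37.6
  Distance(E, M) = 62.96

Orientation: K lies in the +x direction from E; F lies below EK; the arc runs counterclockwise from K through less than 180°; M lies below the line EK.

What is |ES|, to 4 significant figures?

25.73

E is at the origin; EK is horizontal with |EK| = 28.3 and K on the +x side, so K = (28.30, 0.000). The tangent condition forces FK to be normal to EK, so F = K + (0, -12.3) = (28.30, -12.30). Since FS ⟂ SM (tangency), |FM| = √(12.3² + 37.6²) = 39.56 regardless of where S sits on A1. So M lies on both circle(E, 62.96) and circle(F, 39.56); the below-EK intersection is M = (37.10, -50.87). S is the foot of the tangent from M: S = (17.75, -18.63).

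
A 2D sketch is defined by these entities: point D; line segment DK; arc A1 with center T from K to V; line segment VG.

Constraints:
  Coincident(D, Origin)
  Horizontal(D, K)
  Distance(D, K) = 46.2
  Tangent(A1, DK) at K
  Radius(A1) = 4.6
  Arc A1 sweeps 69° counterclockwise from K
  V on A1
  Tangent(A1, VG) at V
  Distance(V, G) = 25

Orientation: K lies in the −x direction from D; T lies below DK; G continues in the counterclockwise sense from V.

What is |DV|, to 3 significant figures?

50.6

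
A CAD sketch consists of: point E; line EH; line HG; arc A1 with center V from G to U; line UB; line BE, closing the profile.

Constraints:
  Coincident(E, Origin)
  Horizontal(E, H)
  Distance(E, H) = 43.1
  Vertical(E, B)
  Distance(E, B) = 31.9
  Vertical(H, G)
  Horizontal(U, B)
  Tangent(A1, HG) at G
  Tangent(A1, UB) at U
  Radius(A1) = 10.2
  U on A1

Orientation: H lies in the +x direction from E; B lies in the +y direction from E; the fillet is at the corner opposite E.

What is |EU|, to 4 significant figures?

45.83

The virtual corner opposite E is at (43.10, 31.90). Since A1 is tangent to HG there, VG ⟂ HG and A1 meets UB tangentially, so VU is at right angles to UB, with radius 10.2, so the center V sits 10.2 in from both sides at V = (32.90, 21.70). That places the tangent points at G = (43.10, 21.70) on HG and U = (32.90, 31.90) on UB. Then |EU| = |U − E| = 45.83.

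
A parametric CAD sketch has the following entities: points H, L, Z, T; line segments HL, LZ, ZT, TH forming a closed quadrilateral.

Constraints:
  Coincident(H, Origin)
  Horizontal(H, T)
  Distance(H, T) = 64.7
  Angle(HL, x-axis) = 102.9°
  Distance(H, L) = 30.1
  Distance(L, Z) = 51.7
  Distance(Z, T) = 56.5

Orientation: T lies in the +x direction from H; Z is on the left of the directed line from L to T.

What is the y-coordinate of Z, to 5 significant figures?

50.937

Checks: |LZ| = 51.70 ✓; |ZT| = 56.50 ✓.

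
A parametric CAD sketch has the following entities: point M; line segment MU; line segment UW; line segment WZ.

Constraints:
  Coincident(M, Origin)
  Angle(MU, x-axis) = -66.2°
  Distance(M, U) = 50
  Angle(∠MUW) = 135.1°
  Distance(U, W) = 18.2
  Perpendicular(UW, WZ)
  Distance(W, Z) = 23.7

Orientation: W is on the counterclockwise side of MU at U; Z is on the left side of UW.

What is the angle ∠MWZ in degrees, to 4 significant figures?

56.64°

M is at the origin; MU runs at -66.2° with length 50.0, so U = 50.0·(cos -66.2°, sin -66.2°) = (20.18, -45.75). ∠MUW = 135.1°, so UW runs at -66.2° + (180° − 135.1°) = -21.30° from the x-axis; with |UW| = 18.2, W = U + 18.2·(cos -21.30°, sin -21.30°) = (37.13, -52.36). UW is perpendicular to WZ; with |WZ| = 23.7 on the left of UW, Z = W + 23.7·(0.3633, 0.9317) = (45.74, -30.28). Then cos ∠MWZ = WM·WZ / (|WM||WZ|), giving 56.64°.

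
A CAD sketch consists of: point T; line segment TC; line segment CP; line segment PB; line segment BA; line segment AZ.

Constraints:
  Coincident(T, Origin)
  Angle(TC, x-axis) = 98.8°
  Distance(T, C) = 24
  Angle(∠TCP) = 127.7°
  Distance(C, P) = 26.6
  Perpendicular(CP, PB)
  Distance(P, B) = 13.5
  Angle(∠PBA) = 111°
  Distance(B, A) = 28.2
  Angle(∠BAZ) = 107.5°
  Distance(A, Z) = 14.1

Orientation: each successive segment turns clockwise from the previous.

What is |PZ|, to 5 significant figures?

37.287

∠PBA = 111.0° gives BA at -112.50° from the x-axis; with |BA| = 28.2, A = (13.639, 7.6662). ∠BAZ = 107.5° gives AZ at 175.00° from the x-axis; with |AZ| = 14.1, Z = (-0.40689, 8.8951). Then |PZ| = |Z − P| = 37.287.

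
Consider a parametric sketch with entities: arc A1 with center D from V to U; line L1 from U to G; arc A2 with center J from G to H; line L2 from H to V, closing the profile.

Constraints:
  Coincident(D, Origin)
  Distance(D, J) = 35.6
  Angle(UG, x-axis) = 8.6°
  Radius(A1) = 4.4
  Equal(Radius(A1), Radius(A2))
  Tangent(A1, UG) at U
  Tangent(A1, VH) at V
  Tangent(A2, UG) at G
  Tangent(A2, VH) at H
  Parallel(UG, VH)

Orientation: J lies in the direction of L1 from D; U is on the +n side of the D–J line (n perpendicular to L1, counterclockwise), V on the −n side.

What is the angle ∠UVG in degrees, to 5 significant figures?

76.115°

Tangency of A1 to both parallel lines with radius 4.4 puts U and V at D ± 4.4·n: U = (-0.65796, 4.3505), V = (0.65796, -4.3505). Equal radii place G and H the same way about J: G = J + 4.4·n = (34.542, 9.6740), H = J − 4.4·n = (35.858, 0.97293). Then cos ∠UVG = VU·VG / (|VU||VG|), giving 76.115°.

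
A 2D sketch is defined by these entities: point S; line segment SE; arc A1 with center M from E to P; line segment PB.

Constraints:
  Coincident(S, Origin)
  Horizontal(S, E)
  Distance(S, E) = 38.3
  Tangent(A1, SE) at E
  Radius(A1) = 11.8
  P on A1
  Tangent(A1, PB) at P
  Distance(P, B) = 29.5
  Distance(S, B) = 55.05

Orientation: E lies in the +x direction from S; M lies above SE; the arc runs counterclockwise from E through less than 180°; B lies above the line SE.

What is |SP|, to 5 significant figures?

51.663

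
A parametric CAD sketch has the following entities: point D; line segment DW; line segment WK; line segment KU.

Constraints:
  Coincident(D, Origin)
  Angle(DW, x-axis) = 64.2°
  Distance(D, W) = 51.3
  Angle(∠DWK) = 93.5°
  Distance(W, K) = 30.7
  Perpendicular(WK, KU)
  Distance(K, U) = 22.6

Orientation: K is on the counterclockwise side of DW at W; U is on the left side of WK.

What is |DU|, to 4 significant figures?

44.30

D is at the origin; DW runs at 64.2° with length 51.3, so W = 51.3·(cos 64.2°, sin 64.2°) = (22.33, 46.19). ∠DWK = 93.5°, so WK runs at 64.2° + (180° − 93.5°) = 150.7° from the x-axis; with |WK| = 30.7, K = W + 30.7·(cos 150.7°, sin 150.7°) = (-4.445, 61.21). WK is perpendicular to KU; with |KU| = 22.6 on the left of WK, U = K + 22.6·(-0.4894, -0.8721) = (-15.51, 41.50). Then |DU| = |U − D| = 44.30.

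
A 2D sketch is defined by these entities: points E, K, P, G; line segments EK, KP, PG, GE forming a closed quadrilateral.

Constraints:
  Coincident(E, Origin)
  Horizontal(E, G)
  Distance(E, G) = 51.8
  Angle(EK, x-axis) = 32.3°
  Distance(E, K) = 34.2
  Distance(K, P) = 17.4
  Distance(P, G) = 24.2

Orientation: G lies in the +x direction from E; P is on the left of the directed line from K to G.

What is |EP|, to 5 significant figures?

51.192

Checks: |KP| = 17.40 ✓; |PG| = 24.20 ✓.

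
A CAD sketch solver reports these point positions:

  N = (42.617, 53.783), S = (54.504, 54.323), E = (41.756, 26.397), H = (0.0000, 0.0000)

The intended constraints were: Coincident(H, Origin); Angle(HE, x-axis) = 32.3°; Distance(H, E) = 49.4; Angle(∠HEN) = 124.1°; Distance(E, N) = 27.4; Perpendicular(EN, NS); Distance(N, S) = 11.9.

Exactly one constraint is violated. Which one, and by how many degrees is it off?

Perpendicular(EN, NS) — off by 4.40°.

H = (0.00, 0.00) ✓; HE at 32.30° ✓; |HE| = 49.40 ✓; ∠HEN = 124.1° ✓; |EN| = 27.40 ✓; ∠(EN, NS) = 85.60° ✗; |NS| = 11.90 ✓.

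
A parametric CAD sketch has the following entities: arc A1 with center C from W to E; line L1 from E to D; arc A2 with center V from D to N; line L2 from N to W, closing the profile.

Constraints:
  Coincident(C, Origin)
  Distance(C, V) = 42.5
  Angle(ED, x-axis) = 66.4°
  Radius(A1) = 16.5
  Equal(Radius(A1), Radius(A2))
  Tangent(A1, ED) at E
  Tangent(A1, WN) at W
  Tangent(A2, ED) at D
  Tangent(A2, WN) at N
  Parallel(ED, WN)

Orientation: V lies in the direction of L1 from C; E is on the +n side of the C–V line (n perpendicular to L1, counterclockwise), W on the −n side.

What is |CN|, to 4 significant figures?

45.59

The slot axis is L1's direction at 66.4°, so u = (cos 66.4°, sin 66.4°) = (0.4003, 0.9164) and n = (−sin 66.4°, cos 66.4°) = (-0.9164, 0.4003). C is at the origin and V lies 42.5 along u from C, so V = 42.5·u = (17.01, 38.95). Tangency of A1 to both parallel lines with radius 16.5 puts E and W at C ± 16.5·n: E = (-15.12, 6.606), W = (15.12, -6.606). Equal radii place D and N the same way about V: D = V + 16.5·n = (1.895, 45.55), N = V − 16.5·n = (32.13, 32.34). Then |CN| = |N − C| = 45.59.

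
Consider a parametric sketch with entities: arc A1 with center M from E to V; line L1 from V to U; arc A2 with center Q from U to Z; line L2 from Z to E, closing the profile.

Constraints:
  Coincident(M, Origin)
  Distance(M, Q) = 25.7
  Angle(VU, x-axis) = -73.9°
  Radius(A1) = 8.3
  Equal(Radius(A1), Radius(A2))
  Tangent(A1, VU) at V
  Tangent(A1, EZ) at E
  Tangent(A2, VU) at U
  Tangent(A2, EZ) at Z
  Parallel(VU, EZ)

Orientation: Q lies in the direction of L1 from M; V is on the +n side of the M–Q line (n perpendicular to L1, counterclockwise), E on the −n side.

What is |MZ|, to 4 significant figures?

27.01

The slot axis is L1's direction at -73.9°, so u = (cos -73.9°, sin -73.9°) = (0.2773, -0.9608) and n = (−sin -73.9°, cos -73.9°) = (0.9608, 0.2773). M is at the origin and Q lies 25.7 along u from M, so Q = 25.7·u = (7.127, -24.69). Tangency of A1 to both parallel lines with radius 8.3 puts V and E at M ± 8.3·n: V = (7.974, 2.302), E = (-7.974, -2.302). Equal radii place U and Z the same way about Q: U = Q + 8.3·n = (15.10, -22.39), Z = Q − 8.3·n = (-0.8475, -26.99). Then |MZ| = |Z − M| = 27.01.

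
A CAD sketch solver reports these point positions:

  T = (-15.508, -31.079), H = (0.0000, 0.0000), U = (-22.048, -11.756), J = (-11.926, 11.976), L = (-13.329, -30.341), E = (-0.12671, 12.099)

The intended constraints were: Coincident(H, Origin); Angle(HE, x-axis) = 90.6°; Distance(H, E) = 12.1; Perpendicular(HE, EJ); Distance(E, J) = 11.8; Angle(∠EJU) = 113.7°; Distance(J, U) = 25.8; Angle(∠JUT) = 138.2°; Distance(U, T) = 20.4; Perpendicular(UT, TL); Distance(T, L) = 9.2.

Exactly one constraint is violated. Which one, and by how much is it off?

Distance(T, L) = 9.2 — off by 6.90.

H = (0.00, 0.00) ✓; HE at 90.60° ✓; |HE| = 12.10 ✓; ∠(HE, EJ) = 90.00° ✓; |EJ| = 11.80 ✓; ∠EJU = 113.7° ✓; |JU| = 25.80 ✓; ∠JUT = 138.2° ✓; |UT| = 20.40 ✓; ∠(UT, TL) = 90.01° ✓; |TL| = 2.301 ✗.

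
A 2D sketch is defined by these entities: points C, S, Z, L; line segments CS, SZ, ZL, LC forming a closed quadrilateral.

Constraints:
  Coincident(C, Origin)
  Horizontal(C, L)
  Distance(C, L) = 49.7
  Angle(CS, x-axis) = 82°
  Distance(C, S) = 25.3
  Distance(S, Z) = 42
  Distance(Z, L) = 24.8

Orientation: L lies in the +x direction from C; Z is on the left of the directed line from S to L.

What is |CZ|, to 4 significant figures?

51.67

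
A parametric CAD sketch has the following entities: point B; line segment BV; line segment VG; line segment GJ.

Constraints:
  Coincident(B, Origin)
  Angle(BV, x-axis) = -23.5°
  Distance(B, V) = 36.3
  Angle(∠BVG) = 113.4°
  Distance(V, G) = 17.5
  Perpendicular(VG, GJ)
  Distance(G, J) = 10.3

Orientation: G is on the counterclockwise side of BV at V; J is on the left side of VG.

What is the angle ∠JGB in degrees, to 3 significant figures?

43.8°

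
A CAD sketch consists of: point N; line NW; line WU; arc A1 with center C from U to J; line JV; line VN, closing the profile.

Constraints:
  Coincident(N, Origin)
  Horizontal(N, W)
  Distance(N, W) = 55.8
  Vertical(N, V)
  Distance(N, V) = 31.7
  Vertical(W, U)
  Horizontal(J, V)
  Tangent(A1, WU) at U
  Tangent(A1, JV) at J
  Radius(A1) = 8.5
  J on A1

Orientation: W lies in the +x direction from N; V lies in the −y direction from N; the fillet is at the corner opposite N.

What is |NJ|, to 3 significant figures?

56.9

N is at the origin; N and W share the same y with |NW| = 55.8 and W on the +x side, so W = (55.8, 0.00). NV is vertical with |NV| = 31.7 and V on the −y side, so V = (0.00, -31.7). The virtual corner opposite N is at (55.8, -31.7). Since A1 is tangent to WU there, CU ⟂ WU and since A1 is tangent to JV there, CJ ⟂ JV, with radius 8.5, so the center C sits 8.5 in from both sides at C = (47.3, -23.2). That places the tangent points at U = (55.8, -23.2) on WU and J = (47.3, -31.7) on JV. Then |NJ| = |J − N| = 56.9.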